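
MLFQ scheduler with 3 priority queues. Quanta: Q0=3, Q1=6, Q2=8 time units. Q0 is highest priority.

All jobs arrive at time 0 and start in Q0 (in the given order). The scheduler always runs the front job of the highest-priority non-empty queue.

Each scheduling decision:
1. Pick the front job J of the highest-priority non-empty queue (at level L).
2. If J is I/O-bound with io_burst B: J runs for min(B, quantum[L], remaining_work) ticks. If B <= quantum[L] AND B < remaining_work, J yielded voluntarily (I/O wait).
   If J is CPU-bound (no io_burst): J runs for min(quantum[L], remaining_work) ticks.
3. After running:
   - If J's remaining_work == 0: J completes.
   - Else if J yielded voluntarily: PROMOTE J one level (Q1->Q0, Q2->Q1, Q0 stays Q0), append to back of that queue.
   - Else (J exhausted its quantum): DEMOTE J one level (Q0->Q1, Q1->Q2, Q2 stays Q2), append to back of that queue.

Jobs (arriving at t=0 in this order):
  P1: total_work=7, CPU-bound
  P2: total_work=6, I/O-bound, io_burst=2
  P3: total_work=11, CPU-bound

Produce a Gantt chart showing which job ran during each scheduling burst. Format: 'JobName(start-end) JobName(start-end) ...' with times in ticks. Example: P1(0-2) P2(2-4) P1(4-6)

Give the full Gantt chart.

t=0-3: P1@Q0 runs 3, rem=4, quantum used, demote→Q1. Q0=[P2,P3] Q1=[P1] Q2=[]
t=3-5: P2@Q0 runs 2, rem=4, I/O yield, promote→Q0. Q0=[P3,P2] Q1=[P1] Q2=[]
t=5-8: P3@Q0 runs 3, rem=8, quantum used, demote→Q1. Q0=[P2] Q1=[P1,P3] Q2=[]
t=8-10: P2@Q0 runs 2, rem=2, I/O yield, promote→Q0. Q0=[P2] Q1=[P1,P3] Q2=[]
t=10-12: P2@Q0 runs 2, rem=0, completes. Q0=[] Q1=[P1,P3] Q2=[]
t=12-16: P1@Q1 runs 4, rem=0, completes. Q0=[] Q1=[P3] Q2=[]
t=16-22: P3@Q1 runs 6, rem=2, quantum used, demote→Q2. Q0=[] Q1=[] Q2=[P3]
t=22-24: P3@Q2 runs 2, rem=0, completes. Q0=[] Q1=[] Q2=[]

Answer: P1(0-3) P2(3-5) P3(5-8) P2(8-10) P2(10-12) P1(12-16) P3(16-22) P3(22-24)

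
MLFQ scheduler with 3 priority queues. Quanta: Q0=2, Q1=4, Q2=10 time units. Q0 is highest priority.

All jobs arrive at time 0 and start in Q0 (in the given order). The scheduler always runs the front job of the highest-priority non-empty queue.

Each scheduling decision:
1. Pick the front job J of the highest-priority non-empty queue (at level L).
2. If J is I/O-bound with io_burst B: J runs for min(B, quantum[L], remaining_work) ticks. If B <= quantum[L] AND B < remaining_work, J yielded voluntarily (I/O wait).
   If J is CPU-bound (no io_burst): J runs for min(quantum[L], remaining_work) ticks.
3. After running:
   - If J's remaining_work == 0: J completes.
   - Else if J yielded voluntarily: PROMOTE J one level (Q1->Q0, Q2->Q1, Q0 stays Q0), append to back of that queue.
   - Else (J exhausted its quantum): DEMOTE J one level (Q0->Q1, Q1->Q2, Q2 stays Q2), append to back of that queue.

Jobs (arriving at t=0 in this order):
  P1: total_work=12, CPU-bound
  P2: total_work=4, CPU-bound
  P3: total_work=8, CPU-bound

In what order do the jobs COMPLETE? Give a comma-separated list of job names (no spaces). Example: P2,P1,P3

t=0-2: P1@Q0 runs 2, rem=10, quantum used, demote→Q1. Q0=[P2,P3] Q1=[P1] Q2=[]
t=2-4: P2@Q0 runs 2, rem=2, quantum used, demote→Q1. Q0=[P3] Q1=[P1,P2] Q2=[]
t=4-6: P3@Q0 runs 2, rem=6, quantum used, demote→Q1. Q0=[] Q1=[P1,P2,P3] Q2=[]
t=6-10: P1@Q1 runs 4, rem=6, quantum used, demote→Q2. Q0=[] Q1=[P2,P3] Q2=[P1]
t=10-12: P2@Q1 runs 2, rem=0, completes. Q0=[] Q1=[P3] Q2=[P1]
t=12-16: P3@Q1 runs 4, rem=2, quantum used, demote→Q2. Q0=[] Q1=[] Q2=[P1,P3]
t=16-22: P1@Q2 runs 6, rem=0, completes. Q0=[] Q1=[] Q2=[P3]
t=22-24: P3@Q2 runs 2, rem=0, completes. Q0=[] Q1=[] Q2=[]

Answer: P2,P1,P3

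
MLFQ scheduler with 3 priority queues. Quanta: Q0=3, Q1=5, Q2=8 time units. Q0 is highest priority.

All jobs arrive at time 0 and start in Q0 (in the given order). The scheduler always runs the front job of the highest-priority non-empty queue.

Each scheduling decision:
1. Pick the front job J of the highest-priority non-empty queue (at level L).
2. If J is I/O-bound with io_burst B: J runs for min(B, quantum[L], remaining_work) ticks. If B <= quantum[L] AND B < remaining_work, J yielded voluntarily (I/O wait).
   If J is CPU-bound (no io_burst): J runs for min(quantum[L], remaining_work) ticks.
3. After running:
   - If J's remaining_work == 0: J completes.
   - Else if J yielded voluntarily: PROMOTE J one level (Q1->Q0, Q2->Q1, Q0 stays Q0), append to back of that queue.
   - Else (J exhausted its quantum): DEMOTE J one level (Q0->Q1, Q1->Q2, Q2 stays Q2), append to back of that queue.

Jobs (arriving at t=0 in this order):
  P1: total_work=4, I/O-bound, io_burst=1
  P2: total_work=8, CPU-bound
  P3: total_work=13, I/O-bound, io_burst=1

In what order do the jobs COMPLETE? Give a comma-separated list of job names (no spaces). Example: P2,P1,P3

Answer: P1,P3,P2

Derivation:
t=0-1: P1@Q0 runs 1, rem=3, I/O yield, promote→Q0. Q0=[P2,P3,P1] Q1=[] Q2=[]
t=1-4: P2@Q0 runs 3, rem=5, quantum used, demote→Q1. Q0=[P3,P1] Q1=[P2] Q2=[]
t=4-5: P3@Q0 runs 1, rem=12, I/O yield, promote→Q0. Q0=[P1,P3] Q1=[P2] Q2=[]
t=5-6: P1@Q0 runs 1, rem=2, I/O yield, promote→Q0. Q0=[P3,P1] Q1=[P2] Q2=[]
t=6-7: P3@Q0 runs 1, rem=11, I/O yield, promote→Q0. Q0=[P1,P3] Q1=[P2] Q2=[]
t=7-8: P1@Q0 runs 1, rem=1, I/O yield, promote→Q0. Q0=[P3,P1] Q1=[P2] Q2=[]
t=8-9: P3@Q0 runs 1, rem=10, I/O yield, promote→Q0. Q0=[P1,P3] Q1=[P2] Q2=[]
t=9-10: P1@Q0 runs 1, rem=0, completes. Q0=[P3] Q1=[P2] Q2=[]
t=10-11: P3@Q0 runs 1, rem=9, I/O yield, promote→Q0. Q0=[P3] Q1=[P2] Q2=[]
t=11-12: P3@Q0 runs 1, rem=8, I/O yield, promote→Q0. Q0=[P3] Q1=[P2] Q2=[]
t=12-13: P3@Q0 runs 1, rem=7, I/O yield, promote→Q0. Q0=[P3] Q1=[P2] Q2=[]
t=13-14: P3@Q0 runs 1, rem=6, I/O yield, promote→Q0. Q0=[P3] Q1=[P2] Q2=[]
t=14-15: P3@Q0 runs 1, rem=5, I/O yield, promote→Q0. Q0=[P3] Q1=[P2] Q2=[]
t=15-16: P3@Q0 runs 1, rem=4, I/O yield, promote→Q0. Q0=[P3] Q1=[P2] Q2=[]
t=16-17: P3@Q0 runs 1, rem=3, I/O yield, promote→Q0. Q0=[P3] Q1=[P2] Q2=[]
t=17-18: P3@Q0 runs 1, rem=2, I/O yield, promote→Q0. Q0=[P3] Q1=[P2] Q2=[]
t=18-19: P3@Q0 runs 1, rem=1, I/O yield, promote→Q0. Q0=[P3] Q1=[P2] Q2=[]
t=19-20: P3@Q0 runs 1, rem=0, completes. Q0=[] Q1=[P2] Q2=[]
t=20-25: P2@Q1 runs 5, rem=0, completes. Q0=[] Q1=[] Q2=[]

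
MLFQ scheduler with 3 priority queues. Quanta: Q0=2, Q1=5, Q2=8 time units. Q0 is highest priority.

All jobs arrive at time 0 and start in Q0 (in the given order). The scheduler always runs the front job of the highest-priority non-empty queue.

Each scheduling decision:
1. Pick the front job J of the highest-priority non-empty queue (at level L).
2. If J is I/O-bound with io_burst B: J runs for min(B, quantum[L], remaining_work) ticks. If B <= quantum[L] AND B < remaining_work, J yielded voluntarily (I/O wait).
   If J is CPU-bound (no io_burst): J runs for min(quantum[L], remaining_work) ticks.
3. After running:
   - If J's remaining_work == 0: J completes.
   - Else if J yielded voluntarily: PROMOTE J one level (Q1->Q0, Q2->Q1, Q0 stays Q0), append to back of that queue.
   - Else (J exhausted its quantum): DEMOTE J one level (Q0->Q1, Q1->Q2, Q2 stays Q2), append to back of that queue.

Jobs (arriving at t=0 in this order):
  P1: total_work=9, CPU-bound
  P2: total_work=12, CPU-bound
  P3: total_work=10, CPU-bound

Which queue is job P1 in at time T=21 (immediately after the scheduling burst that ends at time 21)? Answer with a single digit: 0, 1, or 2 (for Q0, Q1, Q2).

t=0-2: P1@Q0 runs 2, rem=7, quantum used, demote→Q1. Q0=[P2,P3] Q1=[P1] Q2=[]
t=2-4: P2@Q0 runs 2, rem=10, quantum used, demote→Q1. Q0=[P3] Q1=[P1,P2] Q2=[]
t=4-6: P3@Q0 runs 2, rem=8, quantum used, demote→Q1. Q0=[] Q1=[P1,P2,P3] Q2=[]
t=6-11: P1@Q1 runs 5, rem=2, quantum used, demote→Q2. Q0=[] Q1=[P2,P3] Q2=[P1]
t=11-16: P2@Q1 runs 5, rem=5, quantum used, demote→Q2. Q0=[] Q1=[P3] Q2=[P1,P2]
t=16-21: P3@Q1 runs 5, rem=3, quantum used, demote→Q2. Q0=[] Q1=[] Q2=[P1,P2,P3]
t=21-23: P1@Q2 runs 2, rem=0, completes. Q0=[] Q1=[] Q2=[P2,P3]
t=23-28: P2@Q2 runs 5, rem=0, completes. Q0=[] Q1=[] Q2=[P3]
t=28-31: P3@Q2 runs 3, rem=0, completes. Q0=[] Q1=[] Q2=[]

Answer: 2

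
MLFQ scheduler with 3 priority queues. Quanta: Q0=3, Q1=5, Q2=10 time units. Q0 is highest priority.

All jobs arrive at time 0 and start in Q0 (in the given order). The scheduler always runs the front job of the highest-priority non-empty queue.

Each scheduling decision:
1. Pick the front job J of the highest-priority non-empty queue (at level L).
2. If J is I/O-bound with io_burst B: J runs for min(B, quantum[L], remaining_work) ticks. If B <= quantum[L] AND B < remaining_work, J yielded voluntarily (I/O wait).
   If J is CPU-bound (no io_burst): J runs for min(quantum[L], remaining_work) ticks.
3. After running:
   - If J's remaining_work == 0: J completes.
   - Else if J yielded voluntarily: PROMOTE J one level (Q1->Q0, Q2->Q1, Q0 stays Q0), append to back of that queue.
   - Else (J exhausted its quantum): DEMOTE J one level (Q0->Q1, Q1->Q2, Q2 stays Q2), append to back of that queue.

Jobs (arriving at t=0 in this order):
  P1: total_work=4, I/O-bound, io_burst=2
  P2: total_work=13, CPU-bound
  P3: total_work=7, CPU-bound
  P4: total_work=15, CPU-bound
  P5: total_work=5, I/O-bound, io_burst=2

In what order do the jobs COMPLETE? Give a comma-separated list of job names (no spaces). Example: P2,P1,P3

Answer: P1,P5,P3,P2,P4

Derivation:
t=0-2: P1@Q0 runs 2, rem=2, I/O yield, promote→Q0. Q0=[P2,P3,P4,P5,P1] Q1=[] Q2=[]
t=2-5: P2@Q0 runs 3, rem=10, quantum used, demote→Q1. Q0=[P3,P4,P5,P1] Q1=[P2] Q2=[]
t=5-8: P3@Q0 runs 3, rem=4, quantum used, demote→Q1. Q0=[P4,P5,P1] Q1=[P2,P3] Q2=[]
t=8-11: P4@Q0 runs 3, rem=12, quantum used, demote→Q1. Q0=[P5,P1] Q1=[P2,P3,P4] Q2=[]
t=11-13: P5@Q0 runs 2, rem=3, I/O yield, promote→Q0. Q0=[P1,P5] Q1=[P2,P3,P4] Q2=[]
t=13-15: P1@Q0 runs 2, rem=0, completes. Q0=[P5] Q1=[P2,P3,P4] Q2=[]
t=15-17: P5@Q0 runs 2, rem=1, I/O yield, promote→Q0. Q0=[P5] Q1=[P2,P3,P4] Q2=[]
t=17-18: P5@Q0 runs 1, rem=0, completes. Q0=[] Q1=[P2,P3,P4] Q2=[]
t=18-23: P2@Q1 runs 5, rem=5, quantum used, demote→Q2. Q0=[] Q1=[P3,P4] Q2=[P2]
t=23-27: P3@Q1 runs 4, rem=0, completes. Q0=[] Q1=[P4] Q2=[P2]
t=27-32: P4@Q1 runs 5, rem=7, quantum used, demote→Q2. Q0=[] Q1=[] Q2=[P2,P4]
t=32-37: P2@Q2 runs 5, rem=0, completes. Q0=[] Q1=[] Q2=[P4]
t=37-44: P4@Q2 runs 7, rem=0, completes. Q0=[] Q1=[] Q2=[]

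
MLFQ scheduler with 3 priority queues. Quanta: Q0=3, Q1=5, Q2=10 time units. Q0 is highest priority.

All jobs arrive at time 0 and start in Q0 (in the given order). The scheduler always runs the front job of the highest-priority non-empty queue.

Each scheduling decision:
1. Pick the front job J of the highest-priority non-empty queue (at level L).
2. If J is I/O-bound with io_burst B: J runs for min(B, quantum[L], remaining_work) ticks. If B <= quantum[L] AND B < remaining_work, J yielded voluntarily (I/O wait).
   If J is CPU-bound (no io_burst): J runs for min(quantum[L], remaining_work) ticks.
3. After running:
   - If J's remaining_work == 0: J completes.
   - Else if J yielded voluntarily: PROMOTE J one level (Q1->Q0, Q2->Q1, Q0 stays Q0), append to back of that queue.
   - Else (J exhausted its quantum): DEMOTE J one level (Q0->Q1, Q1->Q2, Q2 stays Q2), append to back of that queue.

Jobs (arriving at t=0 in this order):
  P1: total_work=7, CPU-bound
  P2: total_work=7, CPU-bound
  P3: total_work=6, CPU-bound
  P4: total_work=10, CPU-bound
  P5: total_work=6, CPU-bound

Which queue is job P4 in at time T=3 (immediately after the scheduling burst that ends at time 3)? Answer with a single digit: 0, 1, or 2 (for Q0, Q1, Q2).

Answer: 0

Derivation:
t=0-3: P1@Q0 runs 3, rem=4, quantum used, demote→Q1. Q0=[P2,P3,P4,P5] Q1=[P1] Q2=[]
t=3-6: P2@Q0 runs 3, rem=4, quantum used, demote→Q1. Q0=[P3,P4,P5] Q1=[P1,P2] Q2=[]
t=6-9: P3@Q0 runs 3, rem=3, quantum used, demote→Q1. Q0=[P4,P5] Q1=[P1,P2,P3] Q2=[]
t=9-12: P4@Q0 runs 3, rem=7, quantum used, demote→Q1. Q0=[P5] Q1=[P1,P2,P3,P4] Q2=[]
t=12-15: P5@Q0 runs 3, rem=3, quantum used, demote→Q1. Q0=[] Q1=[P1,P2,P3,P4,P5] Q2=[]
t=15-19: P1@Q1 runs 4, rem=0, completes. Q0=[] Q1=[P2,P3,P4,P5] Q2=[]
t=19-23: P2@Q1 runs 4, rem=0, completes. Q0=[] Q1=[P3,P4,P5] Q2=[]
t=23-26: P3@Q1 runs 3, rem=0, completes. Q0=[] Q1=[P4,P5] Q2=[]
t=26-31: P4@Q1 runs 5, rem=2, quantum used, demote→Q2. Q0=[] Q1=[P5] Q2=[P4]
t=31-34: P5@Q1 runs 3, rem=0, completes. Q0=[] Q1=[] Q2=[P4]
t=34-36: P4@Q2 runs 2, rem=0, completes. Q0=[] Q1=[] Q2=[]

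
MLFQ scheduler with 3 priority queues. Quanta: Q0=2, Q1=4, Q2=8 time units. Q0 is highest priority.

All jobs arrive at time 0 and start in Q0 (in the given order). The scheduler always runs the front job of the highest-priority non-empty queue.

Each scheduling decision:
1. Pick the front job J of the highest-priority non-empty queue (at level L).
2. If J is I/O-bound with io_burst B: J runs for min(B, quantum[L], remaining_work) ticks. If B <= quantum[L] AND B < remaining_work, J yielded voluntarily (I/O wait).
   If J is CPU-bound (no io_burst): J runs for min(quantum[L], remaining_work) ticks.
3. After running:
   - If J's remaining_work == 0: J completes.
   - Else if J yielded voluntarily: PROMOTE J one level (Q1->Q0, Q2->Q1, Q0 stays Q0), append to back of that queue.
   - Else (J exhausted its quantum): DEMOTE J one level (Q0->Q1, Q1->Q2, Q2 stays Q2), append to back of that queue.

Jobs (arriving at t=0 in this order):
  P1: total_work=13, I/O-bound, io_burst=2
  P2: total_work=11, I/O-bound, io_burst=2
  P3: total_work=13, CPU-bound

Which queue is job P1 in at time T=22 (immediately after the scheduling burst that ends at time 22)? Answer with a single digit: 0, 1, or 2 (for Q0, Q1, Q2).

Answer: 0

Derivation:
t=0-2: P1@Q0 runs 2, rem=11, I/O yield, promote→Q0. Q0=[P2,P3,P1] Q1=[] Q2=[]
t=2-4: P2@Q0 runs 2, rem=9, I/O yield, promote→Q0. Q0=[P3,P1,P2] Q1=[] Q2=[]
t=4-6: P3@Q0 runs 2, rem=11, quantum used, demote→Q1. Q0=[P1,P2] Q1=[P3] Q2=[]
t=6-8: P1@Q0 runs 2, rem=9, I/O yield, promote→Q0. Q0=[P2,P1] Q1=[P3] Q2=[]
t=8-10: P2@Q0 runs 2, rem=7, I/O yield, promote→Q0. Q0=[P1,P2] Q1=[P3] Q2=[]
t=10-12: P1@Q0 runs 2, rem=7, I/O yield, promote→Q0. Q0=[P2,P1] Q1=[P3] Q2=[]
t=12-14: P2@Q0 runs 2, rem=5, I/O yield, promote→Q0. Q0=[P1,P2] Q1=[P3] Q2=[]
t=14-16: P1@Q0 runs 2, rem=5, I/O yield, promote→Q0. Q0=[P2,P1] Q1=[P3] Q2=[]
t=16-18: P2@Q0 runs 2, rem=3, I/O yield, promote→Q0. Q0=[P1,P2] Q1=[P3] Q2=[]
t=18-20: P1@Q0 runs 2, rem=3, I/O yield, promote→Q0. Q0=[P2,P1] Q1=[P3] Q2=[]
t=20-22: P2@Q0 runs 2, rem=1, I/O yield, promote→Q0. Q0=[P1,P2] Q1=[P3] Q2=[]
t=22-24: P1@Q0 runs 2, rem=1, I/O yield, promote→Q0. Q0=[P2,P1] Q1=[P3] Q2=[]
t=24-25: P2@Q0 runs 1, rem=0, completes. Q0=[P1] Q1=[P3] Q2=[]
t=25-26: P1@Q0 runs 1, rem=0, completes. Q0=[] Q1=[P3] Q2=[]
t=26-30: P3@Q1 runs 4, rem=7, quantum used, demote→Q2. Q0=[] Q1=[] Q2=[P3]
t=30-37: P3@Q2 runs 7, rem=0, completes. Q0=[] Q1=[] Q2=[]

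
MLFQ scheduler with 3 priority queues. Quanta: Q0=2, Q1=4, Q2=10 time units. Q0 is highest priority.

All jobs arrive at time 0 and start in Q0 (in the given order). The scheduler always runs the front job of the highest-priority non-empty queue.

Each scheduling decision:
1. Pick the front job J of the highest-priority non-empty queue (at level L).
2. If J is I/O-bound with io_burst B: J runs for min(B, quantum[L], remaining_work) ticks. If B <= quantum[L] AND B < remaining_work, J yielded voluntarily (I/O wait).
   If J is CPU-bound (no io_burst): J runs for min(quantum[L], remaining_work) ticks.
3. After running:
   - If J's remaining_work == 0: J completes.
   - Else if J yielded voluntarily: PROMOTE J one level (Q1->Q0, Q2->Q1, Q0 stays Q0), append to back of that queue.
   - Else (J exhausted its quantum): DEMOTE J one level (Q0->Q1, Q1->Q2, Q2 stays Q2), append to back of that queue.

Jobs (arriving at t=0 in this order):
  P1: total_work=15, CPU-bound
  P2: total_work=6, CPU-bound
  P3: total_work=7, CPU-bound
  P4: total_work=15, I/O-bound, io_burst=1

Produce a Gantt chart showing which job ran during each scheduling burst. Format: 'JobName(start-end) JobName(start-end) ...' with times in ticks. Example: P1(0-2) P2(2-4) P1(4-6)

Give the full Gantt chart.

t=0-2: P1@Q0 runs 2, rem=13, quantum used, demote→Q1. Q0=[P2,P3,P4] Q1=[P1] Q2=[]
t=2-4: P2@Q0 runs 2, rem=4, quantum used, demote→Q1. Q0=[P3,P4] Q1=[P1,P2] Q2=[]
t=4-6: P3@Q0 runs 2, rem=5, quantum used, demote→Q1. Q0=[P4] Q1=[P1,P2,P3] Q2=[]
t=6-7: P4@Q0 runs 1, rem=14, I/O yield, promote→Q0. Q0=[P4] Q1=[P1,P2,P3] Q2=[]
t=7-8: P4@Q0 runs 1, rem=13, I/O yield, promote→Q0. Q0=[P4] Q1=[P1,P2,P3] Q2=[]
t=8-9: P4@Q0 runs 1, rem=12, I/O yield, promote→Q0. Q0=[P4] Q1=[P1,P2,P3] Q2=[]
t=9-10: P4@Q0 runs 1, rem=11, I/O yield, promote→Q0. Q0=[P4] Q1=[P1,P2,P3] Q2=[]
t=10-11: P4@Q0 runs 1, rem=10, I/O yield, promote→Q0. Q0=[P4] Q1=[P1,P2,P3] Q2=[]
t=11-12: P4@Q0 runs 1, rem=9, I/O yield, promote→Q0. Q0=[P4] Q1=[P1,P2,P3] Q2=[]
t=12-13: P4@Q0 runs 1, rem=8, I/O yield, promote→Q0. Q0=[P4] Q1=[P1,P2,P3] Q2=[]
t=13-14: P4@Q0 runs 1, rem=7, I/O yield, promote→Q0. Q0=[P4] Q1=[P1,P2,P3] Q2=[]
t=14-15: P4@Q0 runs 1, rem=6, I/O yield, promote→Q0. Q0=[P4] Q1=[P1,P2,P3] Q2=[]
t=15-16: P4@Q0 runs 1, rem=5, I/O yield, promote→Q0. Q0=[P4] Q1=[P1,P2,P3] Q2=[]
t=16-17: P4@Q0 runs 1, rem=4, I/O yield, promote→Q0. Q0=[P4] Q1=[P1,P2,P3] Q2=[]
t=17-18: P4@Q0 runs 1, rem=3, I/O yield, promote→Q0. Q0=[P4] Q1=[P1,P2,P3] Q2=[]
t=18-19: P4@Q0 runs 1, rem=2, I/O yield, promote→Q0. Q0=[P4] Q1=[P1,P2,P3] Q2=[]
t=19-20: P4@Q0 runs 1, rem=1, I/O yield, promote→Q0. Q0=[P4] Q1=[P1,P2,P3] Q2=[]
t=20-21: P4@Q0 runs 1, rem=0, completes. Q0=[] Q1=[P1,P2,P3] Q2=[]
t=21-25: P1@Q1 runs 4, rem=9, quantum used, demote→Q2. Q0=[] Q1=[P2,P3] Q2=[P1]
t=25-29: P2@Q1 runs 4, rem=0, completes. Q0=[] Q1=[P3] Q2=[P1]
t=29-33: P3@Q1 runs 4, rem=1, quantum used, demote→Q2. Q0=[] Q1=[] Q2=[P1,P3]
t=33-42: P1@Q2 runs 9, rem=0, completes. Q0=[] Q1=[] Q2=[P3]
t=42-43: P3@Q2 runs 1, rem=0, completes. Q0=[] Q1=[] Q2=[]

Answer: P1(0-2) P2(2-4) P3(4-6) P4(6-7) P4(7-8) P4(8-9) P4(9-10) P4(10-11) P4(11-12) P4(12-13) P4(13-14) P4(14-15) P4(15-16) P4(16-17) P4(17-18) P4(18-19) P4(19-20) P4(20-21) P1(21-25) P2(25-29) P3(29-33) P1(33-42) P3(42-43)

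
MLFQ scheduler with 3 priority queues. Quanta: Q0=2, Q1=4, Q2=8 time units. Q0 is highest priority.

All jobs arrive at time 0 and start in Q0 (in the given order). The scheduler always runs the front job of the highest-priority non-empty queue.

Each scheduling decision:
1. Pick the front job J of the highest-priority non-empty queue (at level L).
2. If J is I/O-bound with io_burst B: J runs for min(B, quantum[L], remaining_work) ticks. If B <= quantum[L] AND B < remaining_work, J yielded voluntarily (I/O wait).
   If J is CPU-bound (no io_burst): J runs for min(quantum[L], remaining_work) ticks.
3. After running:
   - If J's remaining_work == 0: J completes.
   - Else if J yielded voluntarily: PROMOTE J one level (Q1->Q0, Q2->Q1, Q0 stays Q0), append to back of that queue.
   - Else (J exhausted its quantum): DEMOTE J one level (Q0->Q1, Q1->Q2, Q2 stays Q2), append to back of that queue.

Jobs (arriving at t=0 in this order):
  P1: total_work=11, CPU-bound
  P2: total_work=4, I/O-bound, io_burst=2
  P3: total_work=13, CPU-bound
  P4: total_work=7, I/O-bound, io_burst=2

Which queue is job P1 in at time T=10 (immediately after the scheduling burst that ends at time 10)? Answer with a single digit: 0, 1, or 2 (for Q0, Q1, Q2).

Answer: 1

Derivation:
t=0-2: P1@Q0 runs 2, rem=9, quantum used, demote→Q1. Q0=[P2,P3,P4] Q1=[P1] Q2=[]
t=2-4: P2@Q0 runs 2, rem=2, I/O yield, promote→Q0. Q0=[P3,P4,P2] Q1=[P1] Q2=[]
t=4-6: P3@Q0 runs 2, rem=11, quantum used, demote→Q1. Q0=[P4,P2] Q1=[P1,P3] Q2=[]
t=6-8: P4@Q0 runs 2, rem=5, I/O yield, promote→Q0. Q0=[P2,P4] Q1=[P1,P3] Q2=[]
t=8-10: P2@Q0 runs 2, rem=0, completes. Q0=[P4] Q1=[P1,P3] Q2=[]
t=10-12: P4@Q0 runs 2, rem=3, I/O yield, promote→Q0. Q0=[P4] Q1=[P1,P3] Q2=[]
t=12-14: P4@Q0 runs 2, rem=1, I/O yield, promote→Q0. Q0=[P4] Q1=[P1,P3] Q2=[]
t=14-15: P4@Q0 runs 1, rem=0, completes. Q0=[] Q1=[P1,P3] Q2=[]
t=15-19: P1@Q1 runs 4, rem=5, quantum used, demote→Q2. Q0=[] Q1=[P3] Q2=[P1]
t=19-23: P3@Q1 runs 4, rem=7, quantum used, demote→Q2. Q0=[] Q1=[] Q2=[P1,P3]
t=23-28: P1@Q2 runs 5, rem=0, completes. Q0=[] Q1=[] Q2=[P3]
t=28-35: P3@Q2 runs 7, rem=0, completes. Q0=[] Q1=[] Q2=[]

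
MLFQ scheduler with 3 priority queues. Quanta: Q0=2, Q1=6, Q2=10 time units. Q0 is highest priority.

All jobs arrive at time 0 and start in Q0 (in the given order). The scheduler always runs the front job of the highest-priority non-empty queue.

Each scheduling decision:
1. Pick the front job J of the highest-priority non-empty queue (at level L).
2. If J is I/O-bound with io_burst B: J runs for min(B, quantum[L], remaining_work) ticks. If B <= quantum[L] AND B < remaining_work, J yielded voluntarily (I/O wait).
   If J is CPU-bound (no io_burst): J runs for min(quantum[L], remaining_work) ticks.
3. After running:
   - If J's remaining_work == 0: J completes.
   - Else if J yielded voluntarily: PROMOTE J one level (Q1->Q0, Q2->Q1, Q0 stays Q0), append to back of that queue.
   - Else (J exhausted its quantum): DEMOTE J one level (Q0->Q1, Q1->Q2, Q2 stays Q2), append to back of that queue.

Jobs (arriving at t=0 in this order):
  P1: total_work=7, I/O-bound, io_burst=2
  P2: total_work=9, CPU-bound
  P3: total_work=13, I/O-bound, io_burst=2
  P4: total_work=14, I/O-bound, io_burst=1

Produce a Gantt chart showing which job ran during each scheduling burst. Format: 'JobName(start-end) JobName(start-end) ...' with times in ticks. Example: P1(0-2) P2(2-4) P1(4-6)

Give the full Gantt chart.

Answer: P1(0-2) P2(2-4) P3(4-6) P4(6-7) P1(7-9) P3(9-11) P4(11-12) P1(12-14) P3(14-16) P4(16-17) P1(17-18) P3(18-20) P4(20-21) P3(21-23) P4(23-24) P3(24-26) P4(26-27) P3(27-28) P4(28-29) P4(29-30) P4(30-31) P4(31-32) P4(32-33) P4(33-34) P4(34-35) P4(35-36) P2(36-42) P2(42-43)

Derivation:
t=0-2: P1@Q0 runs 2, rem=5, I/O yield, promote→Q0. Q0=[P2,P3,P4,P1] Q1=[] Q2=[]
t=2-4: P2@Q0 runs 2, rem=7, quantum used, demote→Q1. Q0=[P3,P4,P1] Q1=[P2] Q2=[]
t=4-6: P3@Q0 runs 2, rem=11, I/O yield, promote→Q0. Q0=[P4,P1,P3] Q1=[P2] Q2=[]
t=6-7: P4@Q0 runs 1, rem=13, I/O yield, promote→Q0. Q0=[P1,P3,P4] Q1=[P2] Q2=[]
t=7-9: P1@Q0 runs 2, rem=3, I/O yield, promote→Q0. Q0=[P3,P4,P1] Q1=[P2] Q2=[]
t=9-11: P3@Q0 runs 2, rem=9, I/O yield, promote→Q0. Q0=[P4,P1,P3] Q1=[P2] Q2=[]
t=11-12: P4@Q0 runs 1, rem=12, I/O yield, promote→Q0. Q0=[P1,P3,P4] Q1=[P2] Q2=[]
t=12-14: P1@Q0 runs 2, rem=1, I/O yield, promote→Q0. Q0=[P3,P4,P1] Q1=[P2] Q2=[]
t=14-16: P3@Q0 runs 2, rem=7, I/O yield, promote→Q0. Q0=[P4,P1,P3] Q1=[P2] Q2=[]
t=16-17: P4@Q0 runs 1, rem=11, I/O yield, promote→Q0. Q0=[P1,P3,P4] Q1=[P2] Q2=[]
t=17-18: P1@Q0 runs 1, rem=0, completes. Q0=[P3,P4] Q1=[P2] Q2=[]
t=18-20: P3@Q0 runs 2, rem=5, I/O yield, promote→Q0. Q0=[P4,P3] Q1=[P2] Q2=[]
t=20-21: P4@Q0 runs 1, rem=10, I/O yield, promote→Q0. Q0=[P3,P4] Q1=[P2] Q2=[]
t=21-23: P3@Q0 runs 2, rem=3, I/O yield, promote→Q0. Q0=[P4,P3] Q1=[P2] Q2=[]
t=23-24: P4@Q0 runs 1, rem=9, I/O yield, promote→Q0. Q0=[P3,P4] Q1=[P2] Q2=[]
t=24-26: P3@Q0 runs 2, rem=1, I/O yield, promote→Q0. Q0=[P4,P3] Q1=[P2] Q2=[]
t=26-27: P4@Q0 runs 1, rem=8, I/O yield, promote→Q0. Q0=[P3,P4] Q1=[P2] Q2=[]
t=27-28: P3@Q0 runs 1, rem=0, completes. Q0=[P4] Q1=[P2] Q2=[]
t=28-29: P4@Q0 runs 1, rem=7, I/O yield, promote→Q0. Q0=[P4] Q1=[P2] Q2=[]
t=29-30: P4@Q0 runs 1, rem=6, I/O yield, promote→Q0. Q0=[P4] Q1=[P2] Q2=[]
t=30-31: P4@Q0 runs 1, rem=5, I/O yield, promote→Q0. Q0=[P4] Q1=[P2] Q2=[]
t=31-32: P4@Q0 runs 1, rem=4, I/O yield, promote→Q0. Q0=[P4] Q1=[P2] Q2=[]
t=32-33: P4@Q0 runs 1, rem=3, I/O yield, promote→Q0. Q0=[P4] Q1=[P2] Q2=[]
t=33-34: P4@Q0 runs 1, rem=2, I/O yield, promote→Q0. Q0=[P4] Q1=[P2] Q2=[]
t=34-35: P4@Q0 runs 1, rem=1, I/O yield, promote→Q0. Q0=[P4] Q1=[P2] Q2=[]
t=35-36: P4@Q0 runs 1, rem=0, completes. Q0=[] Q1=[P2] Q2=[]
t=36-42: P2@Q1 runs 6, rem=1, quantum used, demote→Q2. Q0=[] Q1=[] Q2=[P2]
t=42-43: P2@Q2 runs 1, rem=0, completes. Q0=[] Q1=[] Q2=[]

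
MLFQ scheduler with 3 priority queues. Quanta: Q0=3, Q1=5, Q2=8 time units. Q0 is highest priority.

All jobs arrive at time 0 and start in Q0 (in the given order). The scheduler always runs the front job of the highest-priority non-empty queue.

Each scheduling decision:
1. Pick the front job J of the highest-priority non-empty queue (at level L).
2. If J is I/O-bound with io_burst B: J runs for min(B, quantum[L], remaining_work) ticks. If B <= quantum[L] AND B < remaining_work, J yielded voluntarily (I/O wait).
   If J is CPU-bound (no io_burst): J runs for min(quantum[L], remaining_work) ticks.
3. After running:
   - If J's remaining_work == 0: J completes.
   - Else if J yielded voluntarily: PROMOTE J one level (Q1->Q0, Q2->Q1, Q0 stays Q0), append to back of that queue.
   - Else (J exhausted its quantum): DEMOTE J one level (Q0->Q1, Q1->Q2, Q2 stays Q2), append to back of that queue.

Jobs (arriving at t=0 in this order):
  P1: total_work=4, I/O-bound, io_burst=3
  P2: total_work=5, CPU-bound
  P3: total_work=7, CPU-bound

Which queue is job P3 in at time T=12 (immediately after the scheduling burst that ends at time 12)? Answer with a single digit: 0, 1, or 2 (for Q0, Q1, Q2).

Answer: 1

Derivation:
t=0-3: P1@Q0 runs 3, rem=1, I/O yield, promote→Q0. Q0=[P2,P3,P1] Q1=[] Q2=[]
t=3-6: P2@Q0 runs 3, rem=2, quantum used, demote→Q1. Q0=[P3,P1] Q1=[P2] Q2=[]
t=6-9: P3@Q0 runs 3, rem=4, quantum used, demote→Q1. Q0=[P1] Q1=[P2,P3] Q2=[]
t=9-10: P1@Q0 runs 1, rem=0, completes. Q0=[] Q1=[P2,P3] Q2=[]
t=10-12: P2@Q1 runs 2, rem=0, completes. Q0=[] Q1=[P3] Q2=[]
t=12-16: P3@Q1 runs 4, rem=0, completes. Q0=[] Q1=[] Q2=[]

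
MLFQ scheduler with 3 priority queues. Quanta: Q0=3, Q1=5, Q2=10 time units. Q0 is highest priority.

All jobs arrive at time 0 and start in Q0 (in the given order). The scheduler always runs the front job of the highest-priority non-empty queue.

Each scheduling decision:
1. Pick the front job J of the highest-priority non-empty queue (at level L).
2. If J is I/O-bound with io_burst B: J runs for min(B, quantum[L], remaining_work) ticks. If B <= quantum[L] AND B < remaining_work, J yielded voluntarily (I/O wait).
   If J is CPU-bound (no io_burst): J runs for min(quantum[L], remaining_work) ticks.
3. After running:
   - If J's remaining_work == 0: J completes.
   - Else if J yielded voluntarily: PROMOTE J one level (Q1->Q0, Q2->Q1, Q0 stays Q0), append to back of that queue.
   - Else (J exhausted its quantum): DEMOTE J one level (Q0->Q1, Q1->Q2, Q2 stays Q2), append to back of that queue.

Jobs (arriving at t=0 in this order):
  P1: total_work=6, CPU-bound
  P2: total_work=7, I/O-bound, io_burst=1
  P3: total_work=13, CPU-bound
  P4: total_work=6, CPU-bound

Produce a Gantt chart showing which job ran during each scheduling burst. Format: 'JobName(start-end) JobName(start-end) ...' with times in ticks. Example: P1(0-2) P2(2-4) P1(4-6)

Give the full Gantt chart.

Answer: P1(0-3) P2(3-4) P3(4-7) P4(7-10) P2(10-11) P2(11-12) P2(12-13) P2(13-14) P2(14-15) P2(15-16) P1(16-19) P3(19-24) P4(24-27) P3(27-32)

Derivation:
t=0-3: P1@Q0 runs 3, rem=3, quantum used, demote→Q1. Q0=[P2,P3,P4] Q1=[P1] Q2=[]
t=3-4: P2@Q0 runs 1, rem=6, I/O yield, promote→Q0. Q0=[P3,P4,P2] Q1=[P1] Q2=[]
t=4-7: P3@Q0 runs 3, rem=10, quantum used, demote→Q1. Q0=[P4,P2] Q1=[P1,P3] Q2=[]
t=7-10: P4@Q0 runs 3, rem=3, quantum used, demote→Q1. Q0=[P2] Q1=[P1,P3,P4] Q2=[]
t=10-11: P2@Q0 runs 1, rem=5, I/O yield, promote→Q0. Q0=[P2] Q1=[P1,P3,P4] Q2=[]
t=11-12: P2@Q0 runs 1, rem=4, I/O yield, promote→Q0. Q0=[P2] Q1=[P1,P3,P4] Q2=[]
t=12-13: P2@Q0 runs 1, rem=3, I/O yield, promote→Q0. Q0=[P2] Q1=[P1,P3,P4] Q2=[]
t=13-14: P2@Q0 runs 1, rem=2, I/O yield, promote→Q0. Q0=[P2] Q1=[P1,P3,P4] Q2=[]
t=14-15: P2@Q0 runs 1, rem=1, I/O yield, promote→Q0. Q0=[P2] Q1=[P1,P3,P4] Q2=[]
t=15-16: P2@Q0 runs 1, rem=0, completes. Q0=[] Q1=[P1,P3,P4] Q2=[]
t=16-19: P1@Q1 runs 3, rem=0, completes. Q0=[] Q1=[P3,P4] Q2=[]
t=19-24: P3@Q1 runs 5, rem=5, quantum used, demote→Q2. Q0=[] Q1=[P4] Q2=[P3]
t=24-27: P4@Q1 runs 3, rem=0, completes. Q0=[] Q1=[] Q2=[P3]
t=27-32: P3@Q2 runs 5, rem=0, completes. Q0=[] Q1=[] Q2=[]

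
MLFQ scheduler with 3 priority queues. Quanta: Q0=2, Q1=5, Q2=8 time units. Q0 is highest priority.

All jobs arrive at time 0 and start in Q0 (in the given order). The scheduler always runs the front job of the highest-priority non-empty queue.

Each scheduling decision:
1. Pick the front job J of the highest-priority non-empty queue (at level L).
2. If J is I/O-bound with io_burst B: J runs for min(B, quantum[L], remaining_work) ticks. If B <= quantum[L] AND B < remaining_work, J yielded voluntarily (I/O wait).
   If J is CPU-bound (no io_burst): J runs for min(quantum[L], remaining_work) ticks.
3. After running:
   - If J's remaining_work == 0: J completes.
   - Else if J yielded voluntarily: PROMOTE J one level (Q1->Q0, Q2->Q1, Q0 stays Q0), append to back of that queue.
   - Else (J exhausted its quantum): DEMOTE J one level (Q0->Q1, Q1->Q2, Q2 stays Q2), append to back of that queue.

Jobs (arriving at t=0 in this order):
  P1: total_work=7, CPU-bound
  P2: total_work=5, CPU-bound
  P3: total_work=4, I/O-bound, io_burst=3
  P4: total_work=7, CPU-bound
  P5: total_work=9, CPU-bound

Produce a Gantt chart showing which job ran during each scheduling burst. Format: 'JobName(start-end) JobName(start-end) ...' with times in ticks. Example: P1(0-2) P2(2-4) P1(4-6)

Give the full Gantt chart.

Answer: P1(0-2) P2(2-4) P3(4-6) P4(6-8) P5(8-10) P1(10-15) P2(15-18) P3(18-20) P4(20-25) P5(25-30) P5(30-32)

Derivation:
t=0-2: P1@Q0 runs 2, rem=5, quantum used, demote→Q1. Q0=[P2,P3,P4,P5] Q1=[P1] Q2=[]
t=2-4: P2@Q0 runs 2, rem=3, quantum used, demote→Q1. Q0=[P3,P4,P5] Q1=[P1,P2] Q2=[]
t=4-6: P3@Q0 runs 2, rem=2, quantum used, demote→Q1. Q0=[P4,P5] Q1=[P1,P2,P3] Q2=[]
t=6-8: P4@Q0 runs 2, rem=5, quantum used, demote→Q1. Q0=[P5] Q1=[P1,P2,P3,P4] Q2=[]
t=8-10: P5@Q0 runs 2, rem=7, quantum used, demote→Q1. Q0=[] Q1=[P1,P2,P3,P4,P5] Q2=[]
t=10-15: P1@Q1 runs 5, rem=0, completes. Q0=[] Q1=[P2,P3,P4,P5] Q2=[]
t=15-18: P2@Q1 runs 3, rem=0, completes. Q0=[] Q1=[P3,P4,P5] Q2=[]
t=18-20: P3@Q1 runs 2, rem=0, completes. Q0=[] Q1=[P4,P5] Q2=[]
t=20-25: P4@Q1 runs 5, rem=0, completes. Q0=[] Q1=[P5] Q2=[]
t=25-30: P5@Q1 runs 5, rem=2, quantum used, demote→Q2. Q0=[] Q1=[] Q2=[P5]
t=30-32: P5@Q2 runs 2, rem=0, completes. Q0=[] Q1=[] Q2=[]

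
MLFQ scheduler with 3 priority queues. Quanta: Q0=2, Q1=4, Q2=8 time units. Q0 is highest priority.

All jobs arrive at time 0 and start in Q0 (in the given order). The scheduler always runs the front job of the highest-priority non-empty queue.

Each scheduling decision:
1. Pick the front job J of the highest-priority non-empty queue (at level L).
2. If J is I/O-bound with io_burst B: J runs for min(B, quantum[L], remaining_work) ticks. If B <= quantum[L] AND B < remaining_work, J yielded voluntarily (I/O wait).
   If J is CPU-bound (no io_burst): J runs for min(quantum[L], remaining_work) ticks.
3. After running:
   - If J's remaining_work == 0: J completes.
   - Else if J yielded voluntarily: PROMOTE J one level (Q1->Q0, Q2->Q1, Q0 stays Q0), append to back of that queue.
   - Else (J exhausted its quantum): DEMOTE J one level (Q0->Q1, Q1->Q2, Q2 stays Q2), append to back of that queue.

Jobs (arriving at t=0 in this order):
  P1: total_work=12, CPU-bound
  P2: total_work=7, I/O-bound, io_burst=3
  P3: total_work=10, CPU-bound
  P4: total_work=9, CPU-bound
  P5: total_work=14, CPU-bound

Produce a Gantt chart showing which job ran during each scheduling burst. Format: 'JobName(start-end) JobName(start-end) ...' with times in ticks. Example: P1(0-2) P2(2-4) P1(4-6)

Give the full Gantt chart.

Answer: P1(0-2) P2(2-4) P3(4-6) P4(6-8) P5(8-10) P1(10-14) P2(14-17) P2(17-19) P3(19-23) P4(23-27) P5(27-31) P1(31-37) P3(37-41) P4(41-44) P5(44-52)

Derivation:
t=0-2: P1@Q0 runs 2, rem=10, quantum used, demote→Q1. Q0=[P2,P3,P4,P5] Q1=[P1] Q2=[]
t=2-4: P2@Q0 runs 2, rem=5, quantum used, demote→Q1. Q0=[P3,P4,P5] Q1=[P1,P2] Q2=[]
t=4-6: P3@Q0 runs 2, rem=8, quantum used, demote→Q1. Q0=[P4,P5] Q1=[P1,P2,P3] Q2=[]
t=6-8: P4@Q0 runs 2, rem=7, quantum used, demote→Q1. Q0=[P5] Q1=[P1,P2,P3,P4] Q2=[]
t=8-10: P5@Q0 runs 2, rem=12, quantum used, demote→Q1. Q0=[] Q1=[P1,P2,P3,P4,P5] Q2=[]
t=10-14: P1@Q1 runs 4, rem=6, quantum used, demote→Q2. Q0=[] Q1=[P2,P3,P4,P5] Q2=[P1]
t=14-17: P2@Q1 runs 3, rem=2, I/O yield, promote→Q0. Q0=[P2] Q1=[P3,P4,P5] Q2=[P1]
t=17-19: P2@Q0 runs 2, rem=0, completes. Q0=[] Q1=[P3,P4,P5] Q2=[P1]
t=19-23: P3@Q1 runs 4, rem=4, quantum used, demote→Q2. Q0=[] Q1=[P4,P5] Q2=[P1,P3]
t=23-27: P4@Q1 runs 4, rem=3, quantum used, demote→Q2. Q0=[] Q1=[P5] Q2=[P1,P3,P4]
t=27-31: P5@Q1 runs 4, rem=8, quantum used, demote→Q2. Q0=[] Q1=[] Q2=[P1,P3,P4,P5]
t=31-37: P1@Q2 runs 6, rem=0, completes. Q0=[] Q1=[] Q2=[P3,P4,P5]
t=37-41: P3@Q2 runs 4, rem=0, completes. Q0=[] Q1=[] Q2=[P4,P5]
t=41-44: P4@Q2 runs 3, rem=0, completes. Q0=[] Q1=[] Q2=[P5]
t=44-52: P5@Q2 runs 8, rem=0, completes. Q0=[] Q1=[] Q2=[]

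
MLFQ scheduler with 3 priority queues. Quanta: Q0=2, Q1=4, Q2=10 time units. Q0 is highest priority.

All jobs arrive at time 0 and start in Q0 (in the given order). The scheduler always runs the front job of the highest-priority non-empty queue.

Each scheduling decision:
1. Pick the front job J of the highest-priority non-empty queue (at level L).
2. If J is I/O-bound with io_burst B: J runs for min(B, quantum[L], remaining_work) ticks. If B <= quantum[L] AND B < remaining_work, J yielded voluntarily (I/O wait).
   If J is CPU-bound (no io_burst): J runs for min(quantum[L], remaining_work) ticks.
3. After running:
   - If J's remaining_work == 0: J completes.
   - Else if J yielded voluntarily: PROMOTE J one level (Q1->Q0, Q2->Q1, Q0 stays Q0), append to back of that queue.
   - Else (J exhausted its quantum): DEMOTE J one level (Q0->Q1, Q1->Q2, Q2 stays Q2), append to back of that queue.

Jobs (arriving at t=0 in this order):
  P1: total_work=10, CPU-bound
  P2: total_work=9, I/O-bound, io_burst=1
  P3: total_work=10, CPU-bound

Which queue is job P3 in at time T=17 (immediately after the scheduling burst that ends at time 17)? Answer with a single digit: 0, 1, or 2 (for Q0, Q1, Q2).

Answer: 1

Derivation:
t=0-2: P1@Q0 runs 2, rem=8, quantum used, demote→Q1. Q0=[P2,P3] Q1=[P1] Q2=[]
t=2-3: P2@Q0 runs 1, rem=8, I/O yield, promote→Q0. Q0=[P3,P2] Q1=[P1] Q2=[]
t=3-5: P3@Q0 runs 2, rem=8, quantum used, demote→Q1. Q0=[P2] Q1=[P1,P3] Q2=[]
t=5-6: P2@Q0 runs 1, rem=7, I/O yield, promote→Q0. Q0=[P2] Q1=[P1,P3] Q2=[]
t=6-7: P2@Q0 runs 1, rem=6, I/O yield, promote→Q0. Q0=[P2] Q1=[P1,P3] Q2=[]
t=7-8: P2@Q0 runs 1, rem=5, I/O yield, promote→Q0. Q0=[P2] Q1=[P1,P3] Q2=[]
t=8-9: P2@Q0 runs 1, rem=4, I/O yield, promote→Q0. Q0=[P2] Q1=[P1,P3] Q2=[]
t=9-10: P2@Q0 runs 1, rem=3, I/O yield, promote→Q0. Q0=[P2] Q1=[P1,P3] Q2=[]
t=10-11: P2@Q0 runs 1, rem=2, I/O yield, promote→Q0. Q0=[P2] Q1=[P1,P3] Q2=[]
t=11-12: P2@Q0 runs 1, rem=1, I/O yield, promote→Q0. Q0=[P2] Q1=[P1,P3] Q2=[]
t=12-13: P2@Q0 runs 1, rem=0, completes. Q0=[] Q1=[P1,P3] Q2=[]
t=13-17: P1@Q1 runs 4, rem=4, quantum used, demote→Q2. Q0=[] Q1=[P3] Q2=[P1]
t=17-21: P3@Q1 runs 4, rem=4, quantum used, demote→Q2. Q0=[] Q1=[] Q2=[P1,P3]
t=21-25: P1@Q2 runs 4, rem=0, completes. Q0=[] Q1=[] Q2=[P3]
t=25-29: P3@Q2 runs 4, rem=0, completes. Q0=[] Q1=[] Q2=[]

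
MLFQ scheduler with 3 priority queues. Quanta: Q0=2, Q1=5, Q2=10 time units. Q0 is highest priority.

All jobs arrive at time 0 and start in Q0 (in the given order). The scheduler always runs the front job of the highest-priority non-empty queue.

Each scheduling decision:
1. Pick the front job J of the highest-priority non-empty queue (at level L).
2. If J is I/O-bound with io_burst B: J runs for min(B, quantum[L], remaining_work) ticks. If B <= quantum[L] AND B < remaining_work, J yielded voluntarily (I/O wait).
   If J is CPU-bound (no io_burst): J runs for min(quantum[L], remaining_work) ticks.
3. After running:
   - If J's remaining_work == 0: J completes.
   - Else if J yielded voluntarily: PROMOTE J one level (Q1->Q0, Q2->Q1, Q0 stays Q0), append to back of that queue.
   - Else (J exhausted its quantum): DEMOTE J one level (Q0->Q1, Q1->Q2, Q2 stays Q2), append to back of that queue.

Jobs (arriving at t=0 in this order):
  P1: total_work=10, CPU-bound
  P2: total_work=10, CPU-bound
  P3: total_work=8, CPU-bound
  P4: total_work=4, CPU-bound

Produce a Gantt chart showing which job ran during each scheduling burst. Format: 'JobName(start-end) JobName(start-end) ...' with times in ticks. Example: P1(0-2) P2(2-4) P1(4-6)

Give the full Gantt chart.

Answer: P1(0-2) P2(2-4) P3(4-6) P4(6-8) P1(8-13) P2(13-18) P3(18-23) P4(23-25) P1(25-28) P2(28-31) P3(31-32)

Derivation:
t=0-2: P1@Q0 runs 2, rem=8, quantum used, demote→Q1. Q0=[P2,P3,P4] Q1=[P1] Q2=[]
t=2-4: P2@Q0 runs 2, rem=8, quantum used, demote→Q1. Q0=[P3,P4] Q1=[P1,P2] Q2=[]
t=4-6: P3@Q0 runs 2, rem=6, quantum used, demote→Q1. Q0=[P4] Q1=[P1,P2,P3] Q2=[]
t=6-8: P4@Q0 runs 2, rem=2, quantum used, demote→Q1. Q0=[] Q1=[P1,P2,P3,P4] Q2=[]
t=8-13: P1@Q1 runs 5, rem=3, quantum used, demote→Q2. Q0=[] Q1=[P2,P3,P4] Q2=[P1]
t=13-18: P2@Q1 runs 5, rem=3, quantum used, demote→Q2. Q0=[] Q1=[P3,P4] Q2=[P1,P2]
t=18-23: P3@Q1 runs 5, rem=1, quantum used, demote→Q2. Q0=[] Q1=[P4] Q2=[P1,P2,P3]
t=23-25: P4@Q1 runs 2, rem=0, completes. Q0=[] Q1=[] Q2=[P1,P2,P3]
t=25-28: P1@Q2 runs 3, rem=0, completes. Q0=[] Q1=[] Q2=[P2,P3]
t=28-31: P2@Q2 runs 3, rem=0, completes. Q0=[] Q1=[] Q2=[P3]
t=31-32: P3@Q2 runs 1, rem=0, completes. Q0=[] Q1=[] Q2=[]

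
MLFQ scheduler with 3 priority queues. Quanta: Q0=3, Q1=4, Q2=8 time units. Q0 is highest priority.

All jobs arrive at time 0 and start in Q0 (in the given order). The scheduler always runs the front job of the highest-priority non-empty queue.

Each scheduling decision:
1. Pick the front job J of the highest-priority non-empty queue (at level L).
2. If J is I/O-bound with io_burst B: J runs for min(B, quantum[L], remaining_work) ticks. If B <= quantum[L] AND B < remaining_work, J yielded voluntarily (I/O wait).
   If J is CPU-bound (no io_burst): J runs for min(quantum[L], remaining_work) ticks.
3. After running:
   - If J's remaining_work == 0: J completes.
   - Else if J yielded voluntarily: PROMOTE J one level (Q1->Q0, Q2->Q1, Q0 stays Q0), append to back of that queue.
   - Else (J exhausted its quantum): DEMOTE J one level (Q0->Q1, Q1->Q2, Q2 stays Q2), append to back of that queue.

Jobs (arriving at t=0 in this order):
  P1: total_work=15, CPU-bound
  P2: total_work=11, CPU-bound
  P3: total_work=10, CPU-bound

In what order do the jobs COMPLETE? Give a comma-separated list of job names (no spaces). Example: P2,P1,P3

t=0-3: P1@Q0 runs 3, rem=12, quantum used, demote→Q1. Q0=[P2,P3] Q1=[P1] Q2=[]
t=3-6: P2@Q0 runs 3, rem=8, quantum used, demote→Q1. Q0=[P3] Q1=[P1,P2] Q2=[]
t=6-9: P3@Q0 runs 3, rem=7, quantum used, demote→Q1. Q0=[] Q1=[P1,P2,P3] Q2=[]
t=9-13: P1@Q1 runs 4, rem=8, quantum used, demote→Q2. Q0=[] Q1=[P2,P3] Q2=[P1]
t=13-17: P2@Q1 runs 4, rem=4, quantum used, demote→Q2. Q0=[] Q1=[P3] Q2=[P1,P2]
t=17-21: P3@Q1 runs 4, rem=3, quantum used, demote→Q2. Q0=[] Q1=[] Q2=[P1,P2,P3]
t=21-29: P1@Q2 runs 8, rem=0, completes. Q0=[] Q1=[] Q2=[P2,P3]
t=29-33: P2@Q2 runs 4, rem=0, completes. Q0=[] Q1=[] Q2=[P3]
t=33-36: P3@Q2 runs 3, rem=0, completes. Q0=[] Q1=[] Q2=[]

Answer: P1,P2,P3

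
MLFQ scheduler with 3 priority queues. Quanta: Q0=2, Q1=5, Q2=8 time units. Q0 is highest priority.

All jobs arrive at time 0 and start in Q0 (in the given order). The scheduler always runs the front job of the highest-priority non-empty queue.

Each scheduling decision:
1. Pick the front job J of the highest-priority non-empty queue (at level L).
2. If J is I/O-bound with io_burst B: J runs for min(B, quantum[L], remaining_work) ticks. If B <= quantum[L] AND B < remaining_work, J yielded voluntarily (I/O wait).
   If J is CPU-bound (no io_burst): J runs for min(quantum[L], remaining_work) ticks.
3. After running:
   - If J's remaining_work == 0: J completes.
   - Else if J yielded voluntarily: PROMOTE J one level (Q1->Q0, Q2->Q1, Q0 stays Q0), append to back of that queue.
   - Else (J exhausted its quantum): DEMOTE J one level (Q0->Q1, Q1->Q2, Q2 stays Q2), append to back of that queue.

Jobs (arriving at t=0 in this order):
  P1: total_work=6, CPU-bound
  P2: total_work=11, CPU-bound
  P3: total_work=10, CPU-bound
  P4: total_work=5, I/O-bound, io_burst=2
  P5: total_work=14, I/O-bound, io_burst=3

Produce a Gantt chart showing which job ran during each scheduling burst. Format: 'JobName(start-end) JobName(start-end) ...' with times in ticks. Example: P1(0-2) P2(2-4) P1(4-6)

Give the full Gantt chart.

t=0-2: P1@Q0 runs 2, rem=4, quantum used, demote→Q1. Q0=[P2,P3,P4,P5] Q1=[P1] Q2=[]
t=2-4: P2@Q0 runs 2, rem=9, quantum used, demote→Q1. Q0=[P3,P4,P5] Q1=[P1,P2] Q2=[]
t=4-6: P3@Q0 runs 2, rem=8, quantum used, demote→Q1. Q0=[P4,P5] Q1=[P1,P2,P3] Q2=[]
t=6-8: P4@Q0 runs 2, rem=3, I/O yield, promote→Q0. Q0=[P5,P4] Q1=[P1,P2,P3] Q2=[]
t=8-10: P5@Q0 runs 2, rem=12, quantum used, demote→Q1. Q0=[P4] Q1=[P1,P2,P3,P5] Q2=[]
t=10-12: P4@Q0 runs 2, rem=1, I/O yield, promote→Q0. Q0=[P4] Q1=[P1,P2,P3,P5] Q2=[]
t=12-13: P4@Q0 runs 1, rem=0, completes. Q0=[] Q1=[P1,P2,P3,P5] Q2=[]
t=13-17: P1@Q1 runs 4, rem=0, completes. Q0=[] Q1=[P2,P3,P5] Q2=[]
t=17-22: P2@Q1 runs 5, rem=4, quantum used, demote→Q2. Q0=[] Q1=[P3,P5] Q2=[P2]
t=22-27: P3@Q1 runs 5, rem=3, quantum used, demote→Q2. Q0=[] Q1=[P5] Q2=[P2,P3]
t=27-30: P5@Q1 runs 3, rem=9, I/O yield, promote→Q0. Q0=[P5] Q1=[] Q2=[P2,P3]
t=30-32: P5@Q0 runs 2, rem=7, quantum used, demote→Q1. Q0=[] Q1=[P5] Q2=[P2,P3]
t=32-35: P5@Q1 runs 3, rem=4, I/O yield, promote→Q0. Q0=[P5] Q1=[] Q2=[P2,P3]
t=35-37: P5@Q0 runs 2, rem=2, quantum used, demote→Q1. Q0=[] Q1=[P5] Q2=[P2,P3]
t=37-39: P5@Q1 runs 2, rem=0, completes. Q0=[] Q1=[] Q2=[P2,P3]
t=39-43: P2@Q2 runs 4, rem=0, completes. Q0=[] Q1=[] Q2=[P3]
t=43-46: P3@Q2 runs 3, rem=0, completes. Q0=[] Q1=[] Q2=[]

Answer: P1(0-2) P2(2-4) P3(4-6) P4(6-8) P5(8-10) P4(10-12) P4(12-13) P1(13-17) P2(17-22) P3(22-27) P5(27-30) P5(30-32) P5(32-35) P5(35-37) P5(37-39) P2(39-43) P3(43-46)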